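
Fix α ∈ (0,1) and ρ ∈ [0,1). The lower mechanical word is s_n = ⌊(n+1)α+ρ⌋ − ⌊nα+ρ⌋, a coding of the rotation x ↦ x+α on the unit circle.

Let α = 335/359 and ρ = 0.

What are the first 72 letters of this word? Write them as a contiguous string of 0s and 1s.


n=0: ⌊(1·335)/359⌋ − ⌊(0·335)/359⌋ = ⌊335/359⌋ − ⌊0/359⌋ = 0 − 0 = 0
n=1: ⌊(2·335)/359⌋ − ⌊(1·335)/359⌋ = ⌊670/359⌋ − ⌊335/359⌋ = 1 − 0 = 1
n=2: ⌊(3·335)/359⌋ − ⌊(2·335)/359⌋ = ⌊1005/359⌋ − ⌊670/359⌋ = 2 − 1 = 1
n=3: ⌊(4·335)/359⌋ − ⌊(3·335)/359⌋ = ⌊1340/359⌋ − ⌊1005/359⌋ = 3 − 2 = 1
n=4: ⌊(5·335)/359⌋ − ⌊(4·335)/359⌋ = ⌊1675/359⌋ − ⌊1340/359⌋ = 4 − 3 = 1
n=5: ⌊(6·335)/359⌋ − ⌊(5·335)/359⌋ = ⌊2010/359⌋ − ⌊1675/359⌋ = 5 − 4 = 1
n=6: ⌊(7·335)/359⌋ − ⌊(6·335)/359⌋ = ⌊2345/359⌋ − ⌊2010/359⌋ = 6 − 5 = 1
n=7: ⌊(8·335)/359⌋ − ⌊(7·335)/359⌋ = ⌊2680/359⌋ − ⌊2345/359⌋ = 7 − 6 = 1
n=8: ⌊(9·335)/359⌋ − ⌊(8·335)/359⌋ = ⌊3015/359⌋ − ⌊2680/359⌋ = 8 − 7 = 1
n=9: ⌊(10·335)/359⌋ − ⌊(9·335)/359⌋ = ⌊3350/359⌋ − ⌊3015/359⌋ = 9 − 8 = 1
n=10: ⌊(11·335)/359⌋ − ⌊(10·335)/359⌋ = ⌊3685/359⌋ − ⌊3350/359⌋ = 10 − 9 = 1
n=11: ⌊(12·335)/359⌋ − ⌊(11·335)/359⌋ = ⌊4020/359⌋ − ⌊3685/359⌋ = 11 − 10 = 1
n=12: ⌊(13·335)/359⌋ − ⌊(12·335)/359⌋ = ⌊4355/359⌋ − ⌊4020/359⌋ = 12 − 11 = 1
n=13: ⌊(14·335)/359⌋ − ⌊(13·335)/359⌋ = ⌊4690/359⌋ − ⌊4355/359⌋ = 13 − 12 = 1
n=14: ⌊(15·335)/359⌋ − ⌊(14·335)/359⌋ = ⌊5025/359⌋ − ⌊4690/359⌋ = 13 − 13 = 0
n=15: ⌊(16·335)/359⌋ − ⌊(15·335)/359⌋ = ⌊5360/359⌋ − ⌊5025/359⌋ = 14 − 13 = 1
n=16: ⌊(17·335)/359⌋ − ⌊(16·335)/359⌋ = ⌊5695/359⌋ − ⌊5360/359⌋ = 15 − 14 = 1
n=17: ⌊(18·335)/359⌋ − ⌊(17·335)/359⌋ = ⌊6030/359⌋ − ⌊5695/359⌋ = 16 − 15 = 1
n=18: ⌊(19·335)/359⌋ − ⌊(18·335)/359⌋ = ⌊6365/359⌋ − ⌊6030/359⌋ = 17 − 16 = 1
n=19: ⌊(20·335)/359⌋ − ⌊(19·335)/359⌋ = ⌊6700/359⌋ − ⌊6365/359⌋ = 18 − 17 = 1
n=20: ⌊(21·335)/359⌋ − ⌊(20·335)/359⌋ = ⌊7035/359⌋ − ⌊6700/359⌋ = 19 − 18 = 1
n=21: ⌊(22·335)/359⌋ − ⌊(21·335)/359⌋ = ⌊7370/359⌋ − ⌊7035/359⌋ = 20 − 19 = 1
n=22: ⌊(23·335)/359⌋ − ⌊(22·335)/359⌋ = ⌊7705/359⌋ − ⌊7370/359⌋ = 21 − 20 = 1
n=23: ⌊(24·335)/359⌋ − ⌊(23·335)/359⌋ = ⌊8040/359⌋ − ⌊7705/359⌋ = 22 − 21 = 1
n=24: ⌊(25·335)/359⌋ − ⌊(24·335)/359⌋ = ⌊8375/359⌋ − ⌊8040/359⌋ = 23 − 22 = 1
n=25: ⌊(26·335)/359⌋ − ⌊(25·335)/359⌋ = ⌊8710/359⌋ − ⌊8375/359⌋ = 24 − 23 = 1
n=26: ⌊(27·335)/359⌋ − ⌊(26·335)/359⌋ = ⌊9045/359⌋ − ⌊8710/359⌋ = 25 − 24 = 1
n=27: ⌊(28·335)/359⌋ − ⌊(27·335)/359⌋ = ⌊9380/359⌋ − ⌊9045/359⌋ = 26 − 25 = 1
n=28: ⌊(29·335)/359⌋ − ⌊(28·335)/359⌋ = ⌊9715/359⌋ − ⌊9380/359⌋ = 27 − 26 = 1
n=29: ⌊(30·335)/359⌋ − ⌊(29·335)/359⌋ = ⌊10050/359⌋ − ⌊9715/359⌋ = 27 − 27 = 0
n=30: ⌊(31·335)/359⌋ − ⌊(30·335)/359⌋ = ⌊10385/359⌋ − ⌊10050/359⌋ = 28 − 27 = 1
n=31: ⌊(32·335)/359⌋ − ⌊(31·335)/359⌋ = ⌊10720/359⌋ − ⌊10385/359⌋ = 29 − 28 = 1
n=32: ⌊(33·335)/359⌋ − ⌊(32·335)/359⌋ = ⌊11055/359⌋ − ⌊10720/359⌋ = 30 − 29 = 1
n=33: ⌊(34·335)/359⌋ − ⌊(33·335)/359⌋ = ⌊11390/359⌋ − ⌊11055/359⌋ = 31 − 30 = 1
n=34: ⌊(35·335)/359⌋ − ⌊(34·335)/359⌋ = ⌊11725/359⌋ − ⌊11390/359⌋ = 32 − 31 = 1
n=35: ⌊(36·335)/359⌋ − ⌊(35·335)/359⌋ = ⌊12060/359⌋ − ⌊11725/359⌋ = 33 − 32 = 1
n=36: ⌊(37·335)/359⌋ − ⌊(36·335)/359⌋ = ⌊12395/359⌋ − ⌊12060/359⌋ = 34 − 33 = 1
n=37: ⌊(38·335)/359⌋ − ⌊(37·335)/359⌋ = ⌊12730/359⌋ − ⌊12395/359⌋ = 35 − 34 = 1
n=38: ⌊(39·335)/359⌋ − ⌊(38·335)/359⌋ = ⌊13065/359⌋ − ⌊12730/359⌋ = 36 − 35 = 1
n=39: ⌊(40·335)/359⌋ − ⌊(39·335)/359⌋ = ⌊13400/359⌋ − ⌊13065/359⌋ = 37 − 36 = 1
n=40: ⌊(41·335)/359⌋ − ⌊(40·335)/359⌋ = ⌊13735/359⌋ − ⌊13400/359⌋ = 38 − 37 = 1
n=41: ⌊(42·335)/359⌋ − ⌊(41·335)/359⌋ = ⌊14070/359⌋ − ⌊13735/359⌋ = 39 − 38 = 1
n=42: ⌊(43·335)/359⌋ − ⌊(42·335)/359⌋ = ⌊14405/359⌋ − ⌊14070/359⌋ = 40 − 39 = 1
n=43: ⌊(44·335)/359⌋ − ⌊(43·335)/359⌋ = ⌊14740/359⌋ − ⌊14405/359⌋ = 41 − 40 = 1
n=44: ⌊(45·335)/359⌋ − ⌊(44·335)/359⌋ = ⌊15075/359⌋ − ⌊14740/359⌋ = 41 − 41 = 0
n=45: ⌊(46·335)/359⌋ − ⌊(45·335)/359⌋ = ⌊15410/359⌋ − ⌊15075/359⌋ = 42 − 41 = 1
n=46: ⌊(47·335)/359⌋ − ⌊(46·335)/359⌋ = ⌊15745/359⌋ − ⌊15410/359⌋ = 43 − 42 = 1
n=47: ⌊(48·335)/359⌋ − ⌊(47·335)/359⌋ = ⌊16080/359⌋ − ⌊15745/359⌋ = 44 − 43 = 1
n=48: ⌊(49·335)/359⌋ − ⌊(48·335)/359⌋ = ⌊16415/359⌋ − ⌊16080/359⌋ = 45 − 44 = 1
n=49: ⌊(50·335)/359⌋ − ⌊(49·335)/359⌋ = ⌊16750/359⌋ − ⌊16415/359⌋ = 46 − 45 = 1
n=50: ⌊(51·335)/359⌋ − ⌊(50·335)/359⌋ = ⌊17085/359⌋ − ⌊16750/359⌋ = 47 − 46 = 1
n=51: ⌊(52·335)/359⌋ − ⌊(51·335)/359⌋ = ⌊17420/359⌋ − ⌊17085/359⌋ = 48 − 47 = 1
n=52: ⌊(53·335)/359⌋ − ⌊(52·335)/359⌋ = ⌊17755/359⌋ − ⌊17420/359⌋ = 49 − 48 = 1
n=53: ⌊(54·335)/359⌋ − ⌊(53·335)/359⌋ = ⌊18090/359⌋ − ⌊17755/359⌋ = 50 − 49 = 1
n=54: ⌊(55·335)/359⌋ − ⌊(54·335)/359⌋ = ⌊18425/359⌋ − ⌊18090/359⌋ = 51 − 50 = 1
n=55: ⌊(56·335)/359⌋ − ⌊(55·335)/359⌋ = ⌊18760/359⌋ − ⌊18425/359⌋ = 52 − 51 = 1
n=56: ⌊(57·335)/359⌋ − ⌊(56·335)/359⌋ = ⌊19095/359⌋ − ⌊18760/359⌋ = 53 − 52 = 1
n=57: ⌊(58·335)/359⌋ − ⌊(57·335)/359⌋ = ⌊19430/359⌋ − ⌊19095/359⌋ = 54 − 53 = 1
n=58: ⌊(59·335)/359⌋ − ⌊(58·335)/359⌋ = ⌊19765/359⌋ − ⌊19430/359⌋ = 55 − 54 = 1
n=59: ⌊(60·335)/359⌋ − ⌊(59·335)/359⌋ = ⌊20100/359⌋ − ⌊19765/359⌋ = 55 − 55 = 0
n=60: ⌊(61·335)/359⌋ − ⌊(60·335)/359⌋ = ⌊20435/359⌋ − ⌊20100/359⌋ = 56 − 55 = 1
n=61: ⌊(62·335)/359⌋ − ⌊(61·335)/359⌋ = ⌊20770/359⌋ − ⌊20435/359⌋ = 57 − 56 = 1
n=62: ⌊(63·335)/359⌋ − ⌊(62·335)/359⌋ = ⌊21105/359⌋ − ⌊20770/359⌋ = 58 − 57 = 1
n=63: ⌊(64·335)/359⌋ − ⌊(63·335)/359⌋ = ⌊21440/359⌋ − ⌊21105/359⌋ = 59 − 58 = 1
n=64: ⌊(65·335)/359⌋ − ⌊(64·335)/359⌋ = ⌊21775/359⌋ − ⌊21440/359⌋ = 60 − 59 = 1
n=65: ⌊(66·335)/359⌋ − ⌊(65·335)/359⌋ = ⌊22110/359⌋ − ⌊21775/359⌋ = 61 − 60 = 1
n=66: ⌊(67·335)/359⌋ − ⌊(66·335)/359⌋ = ⌊22445/359⌋ − ⌊22110/359⌋ = 62 − 61 = 1
n=67: ⌊(68·335)/359⌋ − ⌊(67·335)/359⌋ = ⌊22780/359⌋ − ⌊22445/359⌋ = 63 − 62 = 1
n=68: ⌊(69·335)/359⌋ − ⌊(68·335)/359⌋ = ⌊23115/359⌋ − ⌊22780/359⌋ = 64 − 63 = 1
n=69: ⌊(70·335)/359⌋ − ⌊(69·335)/359⌋ = ⌊23450/359⌋ − ⌊23115/359⌋ = 65 − 64 = 1
n=70: ⌊(71·335)/359⌋ − ⌊(70·335)/359⌋ = ⌊23785/359⌋ − ⌊23450/359⌋ = 66 − 65 = 1
n=71: ⌊(72·335)/359⌋ − ⌊(71·335)/359⌋ = ⌊24120/359⌋ − ⌊23785/359⌋ = 67 − 66 = 1

011111111111110111111111111110111111111111110111111111111110111111111111


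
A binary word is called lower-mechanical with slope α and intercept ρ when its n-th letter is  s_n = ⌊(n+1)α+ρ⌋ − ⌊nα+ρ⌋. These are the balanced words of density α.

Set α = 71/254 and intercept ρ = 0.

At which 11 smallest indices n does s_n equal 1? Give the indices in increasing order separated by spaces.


n=0: ⌊71/254⌋−⌊0/254⌋ = 0−0 = 0
n=1: ⌊142/254⌋−⌊71/254⌋ = 0−0 = 0
n=2: ⌊213/254⌋−⌊142/254⌋ = 0−0 = 0
n=3: ⌊284/254⌋−⌊213/254⌋ = 1−0 = 1  ← one
n=4: ⌊355/254⌋−⌊284/254⌋ = 1−1 = 0
n=5: ⌊426/254⌋−⌊355/254⌋ = 1−1 = 0
n=6: ⌊497/254⌋−⌊426/254⌋ = 1−1 = 0
n=7: ⌊568/254⌋−⌊497/254⌋ = 2−1 = 1  ← one
n=8: ⌊639/254⌋−⌊568/254⌋ = 2−2 = 0
n=9: ⌊710/254⌋−⌊639/254⌋ = 2−2 = 0
n=10: ⌊781/254⌋−⌊710/254⌋ = 3−2 = 1  ← one
n=11: ⌊852/254⌋−⌊781/254⌋ = 3−3 = 0
n=12: ⌊923/254⌋−⌊852/254⌋ = 3−3 = 0
n=13: ⌊994/254⌋−⌊923/254⌋ = 3−3 = 0
n=14: ⌊1065/254⌋−⌊994/254⌋ = 4−3 = 1  ← one
n=15: ⌊1136/254⌋−⌊1065/254⌋ = 4−4 = 0
n=16: ⌊1207/254⌋−⌊1136/254⌋ = 4−4 = 0
n=17: ⌊1278/254⌋−⌊1207/254⌋ = 5−4 = 1  ← one
n=18: ⌊1349/254⌋−⌊1278/254⌋ = 5−5 = 0
n=19: ⌊1420/254⌋−⌊1349/254⌋ = 5−5 = 0
n=20: ⌊1491/254⌋−⌊1420/254⌋ = 5−5 = 0
n=21: ⌊1562/254⌋−⌊1491/254⌋ = 6−5 = 1  ← one
n=22: ⌊1633/254⌋−⌊1562/254⌋ = 6−6 = 0
n=23: ⌊1704/254⌋−⌊1633/254⌋ = 6−6 = 0
n=24: ⌊1775/254⌋−⌊1704/254⌋ = 6−6 = 0
n=25: ⌊1846/254⌋−⌊1775/254⌋ = 7−6 = 1  ← one
n=26: ⌊1917/254⌋−⌊1846/254⌋ = 7−7 = 0
n=27: ⌊1988/254⌋−⌊1917/254⌋ = 7−7 = 0
n=28: ⌊2059/254⌋−⌊1988/254⌋ = 8−7 = 1  ← one
n=29: ⌊2130/254⌋−⌊2059/254⌋ = 8−8 = 0
n=30: ⌊2201/254⌋−⌊2130/254⌋ = 8−8 = 0
n=31: ⌊2272/254⌋−⌊2201/254⌋ = 8−8 = 0
n=32: ⌊2343/254⌋−⌊2272/254⌋ = 9−8 = 1  ← one
n=33: ⌊2414/254⌋−⌊2343/254⌋ = 9−9 = 0
n=34: ⌊2485/254⌋−⌊2414/254⌋ = 9−9 = 0
n=35: ⌊2556/254⌋−⌊2485/254⌋ = 10−9 = 1  ← one
n=36: ⌊2627/254⌋−⌊2556/254⌋ = 10−10 = 0
n=37: ⌊2698/254⌋−⌊2627/254⌋ = 10−10 = 0
n=38: ⌊2769/254⌋−⌊2698/254⌋ = 10−10 = 0
n=39: ⌊2840/254⌋−⌊2769/254⌋ = 11−10 = 1  ← one
positions of the first 11 ones: 3 7 10 14 17 21 25 28 32 35 39

3 7 10 14 17 21 25 28 32 35 39


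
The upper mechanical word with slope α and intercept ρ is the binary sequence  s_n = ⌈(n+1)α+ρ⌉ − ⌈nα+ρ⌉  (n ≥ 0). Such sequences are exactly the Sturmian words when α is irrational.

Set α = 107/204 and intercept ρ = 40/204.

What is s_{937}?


1

(n+1)α + ρ = (938·107 + 40) / 204 = 100406/204
nα + ρ     = (937·107 + 40) / 204 = 100299/204
⌈100406/204⌉ = 493,  ⌈100299/204⌉ = 492
s_{937} = 493 − 492 = 1


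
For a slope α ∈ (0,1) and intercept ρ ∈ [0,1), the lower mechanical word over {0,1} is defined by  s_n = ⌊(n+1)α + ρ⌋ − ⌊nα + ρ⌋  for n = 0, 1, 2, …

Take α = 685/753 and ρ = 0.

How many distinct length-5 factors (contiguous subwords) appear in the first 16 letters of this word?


6

t_n = ⌊(n·685)/753⌋ for n = 0 … 16:
  n=0…9: ⌊0/753⌋=0 ⌊685/753⌋=0 ⌊1370/753⌋=1 ⌊2055/753⌋=2 ⌊2740/753⌋=3 ⌊3425/753⌋=4 ⌊4110/753⌋=5 ⌊4795/753⌋=6 ⌊5480/753⌋=7 ⌊6165/753⌋=8
  n=10…16: ⌊6850/753⌋=9 ⌊7535/753⌋=10 ⌊8220/753⌋=10 ⌊8905/753⌋=11 ⌊9590/753⌋=12 ⌊10275/753⌋=13 ⌊10960/753⌋=14
s_n = t_(n+1) − t_n for n = 0 … 15 gives
prefix = 0111111111101111
slide a length-5 window over [0..4] … [11..15] (12 windows); first occurrence of each distinct factor:
  [  0..  4] 01111
  [  1..  5] 11111
  [  7.. 11] 11110
  [  8.. 12] 11101
  [  9.. 13] 11011
  [ 10.. 14] 10111
  (the other 6 windows repeat one of these)
distinct factors: {01111, 10111, 11011, 11101, 11110, 11111}
count = 6  (Sturmian bound for length 5 is 6)


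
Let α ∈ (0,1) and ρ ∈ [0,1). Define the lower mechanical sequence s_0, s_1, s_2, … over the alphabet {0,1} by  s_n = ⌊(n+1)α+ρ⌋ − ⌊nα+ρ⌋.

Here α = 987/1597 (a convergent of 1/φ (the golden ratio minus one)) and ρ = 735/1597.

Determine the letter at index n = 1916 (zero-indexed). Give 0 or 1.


(n+1)α + ρ = (1917·987 + 735) / 1597 = 1892814/1597
nα + ρ     = (1916·987 + 735) / 1597 = 1891827/1597
⌊1892814/1597⌋ = 1185,  ⌊1891827/1597⌋ = 1184
s_{1916} = 1185 − 1184 = 1

1


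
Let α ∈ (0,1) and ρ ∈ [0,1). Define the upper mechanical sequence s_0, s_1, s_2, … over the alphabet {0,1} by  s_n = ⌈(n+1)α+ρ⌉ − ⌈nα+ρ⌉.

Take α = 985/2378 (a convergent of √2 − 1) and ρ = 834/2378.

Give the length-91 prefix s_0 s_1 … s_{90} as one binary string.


n=0: ⌈(1·985+834)/2378⌉ − ⌈(0·985+834)/2378⌉ = ⌈1819/2378⌉ − ⌈834/2378⌉ = 1 − 1 = 0
n=1: ⌈(2·985+834)/2378⌉ − ⌈(1·985+834)/2378⌉ = ⌈2804/2378⌉ − ⌈1819/2378⌉ = 2 − 1 = 1
n=2: ⌈(3·985+834)/2378⌉ − ⌈(2·985+834)/2378⌉ = ⌈3789/2378⌉ − ⌈2804/2378⌉ = 2 − 2 = 0
n=3: ⌈(4·985+834)/2378⌉ − ⌈(3·985+834)/2378⌉ = ⌈4774/2378⌉ − ⌈3789/2378⌉ = 3 − 2 = 1
n=4: ⌈(5·985+834)/2378⌉ − ⌈(4·985+834)/2378⌉ = ⌈5759/2378⌉ − ⌈4774/2378⌉ = 3 − 3 = 0
n=5: ⌈(6·985+834)/2378⌉ − ⌈(5·985+834)/2378⌉ = ⌈6744/2378⌉ − ⌈5759/2378⌉ = 3 − 3 = 0
n=6: ⌈(7·985+834)/2378⌉ − ⌈(6·985+834)/2378⌉ = ⌈7729/2378⌉ − ⌈6744/2378⌉ = 4 − 3 = 1
n=7: ⌈(8·985+834)/2378⌉ − ⌈(7·985+834)/2378⌉ = ⌈8714/2378⌉ − ⌈7729/2378⌉ = 4 − 4 = 0
n=8: ⌈(9·985+834)/2378⌉ − ⌈(8·985+834)/2378⌉ = ⌈9699/2378⌉ − ⌈8714/2378⌉ = 5 − 4 = 1
n=9: ⌈(10·985+834)/2378⌉ − ⌈(9·985+834)/2378⌉ = ⌈10684/2378⌉ − ⌈9699/2378⌉ = 5 − 5 = 0
n=10: ⌈(11·985+834)/2378⌉ − ⌈(10·985+834)/2378⌉ = ⌈11669/2378⌉ − ⌈10684/2378⌉ = 5 − 5 = 0
n=11: ⌈(12·985+834)/2378⌉ − ⌈(11·985+834)/2378⌉ = ⌈12654/2378⌉ − ⌈11669/2378⌉ = 6 − 5 = 1
n=12: ⌈(13·985+834)/2378⌉ − ⌈(12·985+834)/2378⌉ = ⌈13639/2378⌉ − ⌈12654/2378⌉ = 6 − 6 = 0
n=13: ⌈(14·985+834)/2378⌉ − ⌈(13·985+834)/2378⌉ = ⌈14624/2378⌉ − ⌈13639/2378⌉ = 7 − 6 = 1
n=14: ⌈(15·985+834)/2378⌉ − ⌈(14·985+834)/2378⌉ = ⌈15609/2378⌉ − ⌈14624/2378⌉ = 7 − 7 = 0
n=15: ⌈(16·985+834)/2378⌉ − ⌈(15·985+834)/2378⌉ = ⌈16594/2378⌉ − ⌈15609/2378⌉ = 7 − 7 = 0
n=16: ⌈(17·985+834)/2378⌉ − ⌈(16·985+834)/2378⌉ = ⌈17579/2378⌉ − ⌈16594/2378⌉ = 8 − 7 = 1
n=17: ⌈(18·985+834)/2378⌉ − ⌈(17·985+834)/2378⌉ = ⌈18564/2378⌉ − ⌈17579/2378⌉ = 8 − 8 = 0
n=18: ⌈(19·985+834)/2378⌉ − ⌈(18·985+834)/2378⌉ = ⌈19549/2378⌉ − ⌈18564/2378⌉ = 9 − 8 = 1
n=19: ⌈(20·985+834)/2378⌉ − ⌈(19·985+834)/2378⌉ = ⌈20534/2378⌉ − ⌈19549/2378⌉ = 9 − 9 = 0
n=20: ⌈(21·985+834)/2378⌉ − ⌈(20·985+834)/2378⌉ = ⌈21519/2378⌉ − ⌈20534/2378⌉ = 10 − 9 = 1
n=21: ⌈(22·985+834)/2378⌉ − ⌈(21·985+834)/2378⌉ = ⌈22504/2378⌉ − ⌈21519/2378⌉ = 10 − 10 = 0
n=22: ⌈(23·985+834)/2378⌉ − ⌈(22·985+834)/2378⌉ = ⌈23489/2378⌉ − ⌈22504/2378⌉ = 10 − 10 = 0
n=23: ⌈(24·985+834)/2378⌉ − ⌈(23·985+834)/2378⌉ = ⌈24474/2378⌉ − ⌈23489/2378⌉ = 11 − 10 = 1
n=24: ⌈(25·985+834)/2378⌉ − ⌈(24·985+834)/2378⌉ = ⌈25459/2378⌉ − ⌈24474/2378⌉ = 11 − 11 = 0
n=25: ⌈(26·985+834)/2378⌉ − ⌈(25·985+834)/2378⌉ = ⌈26444/2378⌉ − ⌈25459/2378⌉ = 12 − 11 = 1
n=26: ⌈(27·985+834)/2378⌉ − ⌈(26·985+834)/2378⌉ = ⌈27429/2378⌉ − ⌈26444/2378⌉ = 12 − 12 = 0
n=27: ⌈(28·985+834)/2378⌉ − ⌈(27·985+834)/2378⌉ = ⌈28414/2378⌉ − ⌈27429/2378⌉ = 12 − 12 = 0
n=28: ⌈(29·985+834)/2378⌉ − ⌈(28·985+834)/2378⌉ = ⌈29399/2378⌉ − ⌈28414/2378⌉ = 13 − 12 = 1
n=29: ⌈(30·985+834)/2378⌉ − ⌈(29·985+834)/2378⌉ = ⌈30384/2378⌉ − ⌈29399/2378⌉ = 13 − 13 = 0
n=30: ⌈(31·985+834)/2378⌉ − ⌈(30·985+834)/2378⌉ = ⌈31369/2378⌉ − ⌈30384/2378⌉ = 14 − 13 = 1
n=31: ⌈(32·985+834)/2378⌉ − ⌈(31·985+834)/2378⌉ = ⌈32354/2378⌉ − ⌈31369/2378⌉ = 14 − 14 = 0
n=32: ⌈(33·985+834)/2378⌉ − ⌈(32·985+834)/2378⌉ = ⌈33339/2378⌉ − ⌈32354/2378⌉ = 15 − 14 = 1
n=33: ⌈(34·985+834)/2378⌉ − ⌈(33·985+834)/2378⌉ = ⌈34324/2378⌉ − ⌈33339/2378⌉ = 15 − 15 = 0
n=34: ⌈(35·985+834)/2378⌉ − ⌈(34·985+834)/2378⌉ = ⌈35309/2378⌉ − ⌈34324/2378⌉ = 15 − 15 = 0
n=35: ⌈(36·985+834)/2378⌉ − ⌈(35·985+834)/2378⌉ = ⌈36294/2378⌉ − ⌈35309/2378⌉ = 16 − 15 = 1
n=36: ⌈(37·985+834)/2378⌉ − ⌈(36·985+834)/2378⌉ = ⌈37279/2378⌉ − ⌈36294/2378⌉ = 16 − 16 = 0
n=37: ⌈(38·985+834)/2378⌉ − ⌈(37·985+834)/2378⌉ = ⌈38264/2378⌉ − ⌈37279/2378⌉ = 17 − 16 = 1
n=38: ⌈(39·985+834)/2378⌉ − ⌈(38·985+834)/2378⌉ = ⌈39249/2378⌉ − ⌈38264/2378⌉ = 17 − 17 = 0
n=39: ⌈(40·985+834)/2378⌉ − ⌈(39·985+834)/2378⌉ = ⌈40234/2378⌉ − ⌈39249/2378⌉ = 17 − 17 = 0
n=40: ⌈(41·985+834)/2378⌉ − ⌈(40·985+834)/2378⌉ = ⌈41219/2378⌉ − ⌈40234/2378⌉ = 18 − 17 = 1
n=41: ⌈(42·985+834)/2378⌉ − ⌈(41·985+834)/2378⌉ = ⌈42204/2378⌉ − ⌈41219/2378⌉ = 18 − 18 = 0
n=42: ⌈(43·985+834)/2378⌉ − ⌈(42·985+834)/2378⌉ = ⌈43189/2378⌉ − ⌈42204/2378⌉ = 19 − 18 = 1
n=43: ⌈(44·985+834)/2378⌉ − ⌈(43·985+834)/2378⌉ = ⌈44174/2378⌉ − ⌈43189/2378⌉ = 19 − 19 = 0
n=44: ⌈(45·985+834)/2378⌉ − ⌈(44·985+834)/2378⌉ = ⌈45159/2378⌉ − ⌈44174/2378⌉ = 19 − 19 = 0
n=45: ⌈(46·985+834)/2378⌉ − ⌈(45·985+834)/2378⌉ = ⌈46144/2378⌉ − ⌈45159/2378⌉ = 20 − 19 = 1
n=46: ⌈(47·985+834)/2378⌉ − ⌈(46·985+834)/2378⌉ = ⌈47129/2378⌉ − ⌈46144/2378⌉ = 20 − 20 = 0
n=47: ⌈(48·985+834)/2378⌉ − ⌈(47·985+834)/2378⌉ = ⌈48114/2378⌉ − ⌈47129/2378⌉ = 21 − 20 = 1
n=48: ⌈(49·985+834)/2378⌉ − ⌈(48·985+834)/2378⌉ = ⌈49099/2378⌉ − ⌈48114/2378⌉ = 21 − 21 = 0
n=49: ⌈(50·985+834)/2378⌉ − ⌈(49·985+834)/2378⌉ = ⌈50084/2378⌉ − ⌈49099/2378⌉ = 22 − 21 = 1
n=50: ⌈(51·985+834)/2378⌉ − ⌈(50·985+834)/2378⌉ = ⌈51069/2378⌉ − ⌈50084/2378⌉ = 22 − 22 = 0
n=51: ⌈(52·985+834)/2378⌉ − ⌈(51·985+834)/2378⌉ = ⌈52054/2378⌉ − ⌈51069/2378⌉ = 22 − 22 = 0
n=52: ⌈(53·985+834)/2378⌉ − ⌈(52·985+834)/2378⌉ = ⌈53039/2378⌉ − ⌈52054/2378⌉ = 23 − 22 = 1
n=53: ⌈(54·985+834)/2378⌉ − ⌈(53·985+834)/2378⌉ = ⌈54024/2378⌉ − ⌈53039/2378⌉ = 23 − 23 = 0
n=54: ⌈(55·985+834)/2378⌉ − ⌈(54·985+834)/2378⌉ = ⌈55009/2378⌉ − ⌈54024/2378⌉ = 24 − 23 = 1
n=55: ⌈(56·985+834)/2378⌉ − ⌈(55·985+834)/2378⌉ = ⌈55994/2378⌉ − ⌈55009/2378⌉ = 24 − 24 = 0
n=56: ⌈(57·985+834)/2378⌉ − ⌈(56·985+834)/2378⌉ = ⌈56979/2378⌉ − ⌈55994/2378⌉ = 24 − 24 = 0
n=57: ⌈(58·985+834)/2378⌉ − ⌈(57·985+834)/2378⌉ = ⌈57964/2378⌉ − ⌈56979/2378⌉ = 25 − 24 = 1
n=58: ⌈(59·985+834)/2378⌉ − ⌈(58·985+834)/2378⌉ = ⌈58949/2378⌉ − ⌈57964/2378⌉ = 25 − 25 = 0
n=59: ⌈(60·985+834)/2378⌉ − ⌈(59·985+834)/2378⌉ = ⌈59934/2378⌉ − ⌈58949/2378⌉ = 26 − 25 = 1
n=60: ⌈(61·985+834)/2378⌉ − ⌈(60·985+834)/2378⌉ = ⌈60919/2378⌉ − ⌈59934/2378⌉ = 26 − 26 = 0
n=61: ⌈(62·985+834)/2378⌉ − ⌈(61·985+834)/2378⌉ = ⌈61904/2378⌉ − ⌈60919/2378⌉ = 27 − 26 = 1
n=62: ⌈(63·985+834)/2378⌉ − ⌈(62·985+834)/2378⌉ = ⌈62889/2378⌉ − ⌈61904/2378⌉ = 27 − 27 = 0
n=63: ⌈(64·985+834)/2378⌉ − ⌈(63·985+834)/2378⌉ = ⌈63874/2378⌉ − ⌈62889/2378⌉ = 27 − 27 = 0
n=64: ⌈(65·985+834)/2378⌉ − ⌈(64·985+834)/2378⌉ = ⌈64859/2378⌉ − ⌈63874/2378⌉ = 28 − 27 = 1
n=65: ⌈(66·985+834)/2378⌉ − ⌈(65·985+834)/2378⌉ = ⌈65844/2378⌉ − ⌈64859/2378⌉ = 28 − 28 = 0
n=66: ⌈(67·985+834)/2378⌉ − ⌈(66·985+834)/2378⌉ = ⌈66829/2378⌉ − ⌈65844/2378⌉ = 29 − 28 = 1
n=67: ⌈(68·985+834)/2378⌉ − ⌈(67·985+834)/2378⌉ = ⌈67814/2378⌉ − ⌈66829/2378⌉ = 29 − 29 = 0
n=68: ⌈(69·985+834)/2378⌉ − ⌈(68·985+834)/2378⌉ = ⌈68799/2378⌉ − ⌈67814/2378⌉ = 29 − 29 = 0
n=69: ⌈(70·985+834)/2378⌉ − ⌈(69·985+834)/2378⌉ = ⌈69784/2378⌉ − ⌈68799/2378⌉ = 30 − 29 = 1
n=70: ⌈(71·985+834)/2378⌉ − ⌈(70·985+834)/2378⌉ = ⌈70769/2378⌉ − ⌈69784/2378⌉ = 30 − 30 = 0
n=71: ⌈(72·985+834)/2378⌉ − ⌈(71·985+834)/2378⌉ = ⌈71754/2378⌉ − ⌈70769/2378⌉ = 31 − 30 = 1
n=72: ⌈(73·985+834)/2378⌉ − ⌈(72·985+834)/2378⌉ = ⌈72739/2378⌉ − ⌈71754/2378⌉ = 31 − 31 = 0
n=73: ⌈(74·985+834)/2378⌉ − ⌈(73·985+834)/2378⌉ = ⌈73724/2378⌉ − ⌈72739/2378⌉ = 32 − 31 = 1
n=74: ⌈(75·985+834)/2378⌉ − ⌈(74·985+834)/2378⌉ = ⌈74709/2378⌉ − ⌈73724/2378⌉ = 32 − 32 = 0
n=75: ⌈(76·985+834)/2378⌉ − ⌈(75·985+834)/2378⌉ = ⌈75694/2378⌉ − ⌈74709/2378⌉ = 32 − 32 = 0
n=76: ⌈(77·985+834)/2378⌉ − ⌈(76·985+834)/2378⌉ = ⌈76679/2378⌉ − ⌈75694/2378⌉ = 33 − 32 = 1
n=77: ⌈(78·985+834)/2378⌉ − ⌈(77·985+834)/2378⌉ = ⌈77664/2378⌉ − ⌈76679/2378⌉ = 33 − 33 = 0
n=78: ⌈(79·985+834)/2378⌉ − ⌈(78·985+834)/2378⌉ = ⌈78649/2378⌉ − ⌈77664/2378⌉ = 34 − 33 = 1
n=79: ⌈(80·985+834)/2378⌉ − ⌈(79·985+834)/2378⌉ = ⌈79634/2378⌉ − ⌈78649/2378⌉ = 34 − 34 = 0
n=80: ⌈(81·985+834)/2378⌉ − ⌈(80·985+834)/2378⌉ = ⌈80619/2378⌉ − ⌈79634/2378⌉ = 34 − 34 = 0
n=81: ⌈(82·985+834)/2378⌉ − ⌈(81·985+834)/2378⌉ = ⌈81604/2378⌉ − ⌈80619/2378⌉ = 35 − 34 = 1
n=82: ⌈(83·985+834)/2378⌉ − ⌈(82·985+834)/2378⌉ = ⌈82589/2378⌉ − ⌈81604/2378⌉ = 35 − 35 = 0
n=83: ⌈(84·985+834)/2378⌉ − ⌈(83·985+834)/2378⌉ = ⌈83574/2378⌉ − ⌈82589/2378⌉ = 36 − 35 = 1
n=84: ⌈(85·985+834)/2378⌉ − ⌈(84·985+834)/2378⌉ = ⌈84559/2378⌉ − ⌈83574/2378⌉ = 36 − 36 = 0
n=85: ⌈(86·985+834)/2378⌉ − ⌈(85·985+834)/2378⌉ = ⌈85544/2378⌉ − ⌈84559/2378⌉ = 36 − 36 = 0
n=86: ⌈(87·985+834)/2378⌉ − ⌈(86·985+834)/2378⌉ = ⌈86529/2378⌉ − ⌈85544/2378⌉ = 37 − 36 = 1
n=87: ⌈(88·985+834)/2378⌉ − ⌈(87·985+834)/2378⌉ = ⌈87514/2378⌉ − ⌈86529/2378⌉ = 37 − 37 = 0
n=88: ⌈(89·985+834)/2378⌉ − ⌈(88·985+834)/2378⌉ = ⌈88499/2378⌉ − ⌈87514/2378⌉ = 38 − 37 = 1
n=89: ⌈(90·985+834)/2378⌉ − ⌈(89·985+834)/2378⌉ = ⌈89484/2378⌉ − ⌈88499/2378⌉ = 38 − 38 = 0
n=90: ⌈(91·985+834)/2378⌉ − ⌈(90·985+834)/2378⌉ = ⌈90469/2378⌉ − ⌈89484/2378⌉ = 39 − 38 = 1

0101001010010100101010010100101010010100101001010100101001010100101001010100101001010010101


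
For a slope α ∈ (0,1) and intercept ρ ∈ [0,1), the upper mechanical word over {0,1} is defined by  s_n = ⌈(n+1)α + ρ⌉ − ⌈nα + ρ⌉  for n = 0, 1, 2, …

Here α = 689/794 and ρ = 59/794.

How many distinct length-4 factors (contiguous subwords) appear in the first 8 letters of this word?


t_n = ⌈(n·689+59)/794⌉ for n = 0 … 8:
  n=0…8: ⌈59/794⌉=1 ⌈748/794⌉=1 ⌈1437/794⌉=2 ⌈2126/794⌉=3 ⌈2815/794⌉=4 ⌈3504/794⌉=5 ⌈4193/794⌉=6 ⌈4882/794⌉=7 ⌈5571/794⌉=8
s_n = t_(n+1) − t_n for n = 0 … 7 gives
prefix = 01111111
slide a length-4 window over [0..3] … [4..7] (5 windows); first occurrence of each distinct factor:
  [  0..  3] 0111
  [  1..  4] 1111
  (the other 3 windows repeat one of these)
distinct factors: {0111, 1111}
count = 2  (Sturmian bound for length 4 is 5)

2


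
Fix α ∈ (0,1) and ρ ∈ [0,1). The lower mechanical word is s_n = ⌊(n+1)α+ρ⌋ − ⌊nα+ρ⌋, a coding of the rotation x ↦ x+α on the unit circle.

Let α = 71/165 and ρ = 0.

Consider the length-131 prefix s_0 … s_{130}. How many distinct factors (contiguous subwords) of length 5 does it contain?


t_n = ⌊(n·71)/165⌋ for n = 0 … 131:
  n=0…9: ⌊0/165⌋=0 ⌊71/165⌋=0 ⌊142/165⌋=0 ⌊213/165⌋=1 ⌊284/165⌋=1 ⌊355/165⌋=2 ⌊426/165⌋=2 ⌊497/165⌋=3 ⌊568/165⌋=3 ⌊639/165⌋=3
  n=10…19: ⌊710/165⌋=4 ⌊781/165⌋=4 ⌊852/165⌋=5 ⌊923/165⌋=5 ⌊994/165⌋=6 ⌊1065/165⌋=6 ⌊1136/165⌋=6 ⌊1207/165⌋=7 ⌊1278/165⌋=7 ⌊1349/165⌋=8
  n=20…29: ⌊1420/165⌋=8 ⌊1491/165⌋=9 ⌊1562/165⌋=9 ⌊1633/165⌋=9 ⌊1704/165⌋=10 ⌊1775/165⌋=10 ⌊1846/165⌋=11 ⌊1917/165⌋=11 ⌊1988/165⌋=12 ⌊2059/165⌋=12
  n=30…39: ⌊2130/165⌋=12 ⌊2201/165⌋=13 ⌊2272/165⌋=13 ⌊2343/165⌋=14 ⌊2414/165⌋=14 ⌊2485/165⌋=15 ⌊2556/165⌋=15 ⌊2627/165⌋=15 ⌊2698/165⌋=16 ⌊2769/165⌋=16
  n=40…49: ⌊2840/165⌋=17 ⌊2911/165⌋=17 ⌊2982/165⌋=18 ⌊3053/165⌋=18 ⌊3124/165⌋=18 ⌊3195/165⌋=19 ⌊3266/165⌋=19 ⌊3337/165⌋=20 ⌊3408/165⌋=20 ⌊3479/165⌋=21
  n=50…59: ⌊3550/165⌋=21 ⌊3621/165⌋=21 ⌊3692/165⌋=22 ⌊3763/165⌋=22 ⌊3834/165⌋=23 ⌊3905/165⌋=23 ⌊3976/165⌋=24 ⌊4047/165⌋=24 ⌊4118/165⌋=24 ⌊4189/165⌋=25
  n=60…69: ⌊4260/165⌋=25 ⌊4331/165⌋=26 ⌊4402/165⌋=26 ⌊4473/165⌋=27 ⌊4544/165⌋=27 ⌊4615/165⌋=27 ⌊4686/165⌋=28 ⌊4757/165⌋=28 ⌊4828/165⌋=29 ⌊4899/165⌋=29
  n=70…79: ⌊4970/165⌋=30 ⌊5041/165⌋=30 ⌊5112/165⌋=30 ⌊5183/165⌋=31 ⌊5254/165⌋=31 ⌊5325/165⌋=32 ⌊5396/165⌋=32 ⌊5467/165⌋=33 ⌊5538/165⌋=33 ⌊5609/165⌋=33
  n=80…89: ⌊5680/165⌋=34 ⌊5751/165⌋=34 ⌊5822/165⌋=35 ⌊5893/165⌋=35 ⌊5964/165⌋=36 ⌊6035/165⌋=36 ⌊6106/165⌋=37 ⌊6177/165⌋=37 ⌊6248/165⌋=37 ⌊6319/165⌋=38
  n=90…99: ⌊6390/165⌋=38 ⌊6461/165⌋=39 ⌊6532/165⌋=39 ⌊6603/165⌋=40 ⌊6674/165⌋=40 ⌊6745/165⌋=40 ⌊6816/165⌋=41 ⌊6887/165⌋=41 ⌊6958/165⌋=42 ⌊7029/165⌋=42
  n=100…109: ⌊7100/165⌋=43 ⌊7171/165⌋=43 ⌊7242/165⌋=43 ⌊7313/165⌋=44 ⌊7384/165⌋=44 ⌊7455/165⌋=45 ⌊7526/165⌋=45 ⌊7597/165⌋=46 ⌊7668/165⌋=46 ⌊7739/165⌋=46
  n=110…119: ⌊7810/165⌋=47 ⌊7881/165⌋=47 ⌊7952/165⌋=48 ⌊8023/165⌋=48 ⌊8094/165⌋=49 ⌊8165/165⌋=49 ⌊8236/165⌋=49 ⌊8307/165⌋=50 ⌊8378/165⌋=50 ⌊8449/165⌋=51
  n=120…129: ⌊8520/165⌋=51 ⌊8591/165⌋=52 ⌊8662/165⌋=52 ⌊8733/165⌋=52 ⌊8804/165⌋=53 ⌊8875/165⌋=53 ⌊8946/165⌋=54 ⌊9017/165⌋=54 ⌊9088/165⌋=55 ⌊9159/165⌋=55
  n=130…131: ⌊9230/165⌋=55 ⌊9301/165⌋=56
s_n = t_(n+1) − t_n for n = 0 … 130 gives
prefix = 00101010010101001010100101010010101001010100101010010101001010100101010010101001010101001010100101010010101001010100101010010101001
slide a length-5 window over [0..4] … [126..130] (127 windows); first occurrence of each distinct factor:
  [  0..  4] 00101
  [  1..  5] 01010
  [  2..  6] 10101
  [  4..  8] 10100
  [  5..  9] 01001
  [  6.. 10] 10010
  (the other 121 windows repeat one of these)
distinct factors: {00101, 01001, 01010, 10010, 10100, 10101}
count = 6  (Sturmian bound for length 5 is 6)

6


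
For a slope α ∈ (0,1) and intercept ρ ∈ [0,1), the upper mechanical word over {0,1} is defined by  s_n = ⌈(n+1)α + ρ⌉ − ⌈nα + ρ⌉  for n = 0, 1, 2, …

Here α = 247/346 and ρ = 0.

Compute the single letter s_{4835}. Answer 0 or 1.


(n+1)α + ρ = (4836·247) / 346 = 1194492/346
nα + ρ     = (4835·247) / 346 = 1194245/346
⌈1194492/346⌉ = 3453,  ⌈1194245/346⌉ = 3452
s_{4835} = 3453 − 3452 = 1

1


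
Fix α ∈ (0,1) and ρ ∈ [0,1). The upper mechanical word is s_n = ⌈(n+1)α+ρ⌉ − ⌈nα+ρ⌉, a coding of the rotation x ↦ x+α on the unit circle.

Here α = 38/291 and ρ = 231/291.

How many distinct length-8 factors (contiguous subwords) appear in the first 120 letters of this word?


9

t_n = ⌈(n·38+231)/291⌉ for n = 0 … 120:
  n=0…9: ⌈231/291⌉=1 ⌈269/291⌉=1 ⌈307/291⌉=2 ⌈345/291⌉=2 ⌈383/291⌉=2 ⌈421/291⌉=2 ⌈459/291⌉=2 ⌈497/291⌉=2 ⌈535/291⌉=2 ⌈573/291⌉=2
  n=10…19: ⌈611/291⌉=3 ⌈649/291⌉=3 ⌈687/291⌉=3 ⌈725/291⌉=3 ⌈763/291⌉=3 ⌈801/291⌉=3 ⌈839/291⌉=3 ⌈877/291⌉=4 ⌈915/291⌉=4 ⌈953/291⌉=4
  n=20…29: ⌈991/291⌉=4 ⌈1029/291⌉=4 ⌈1067/291⌉=4 ⌈1105/291⌉=4 ⌈1143/291⌉=4 ⌈1181/291⌉=5 ⌈1219/291⌉=5 ⌈1257/291⌉=5 ⌈1295/291⌉=5 ⌈1333/291⌉=5
  n=30…39: ⌈1371/291⌉=5 ⌈1409/291⌉=5 ⌈1447/291⌉=5 ⌈1485/291⌉=6 ⌈1523/291⌉=6 ⌈1561/291⌉=6 ⌈1599/291⌉=6 ⌈1637/291⌉=6 ⌈1675/291⌉=6 ⌈1713/291⌉=6
  n=40…49: ⌈1751/291⌉=7 ⌈1789/291⌉=7 ⌈1827/291⌉=7 ⌈1865/291⌉=7 ⌈1903/291⌉=7 ⌈1941/291⌉=7 ⌈1979/291⌉=7 ⌈2017/291⌉=7 ⌈2055/291⌉=8 ⌈2093/291⌉=8
  n=50…59: ⌈2131/291⌉=8 ⌈2169/291⌉=8 ⌈2207/291⌉=8 ⌈2245/291⌉=8 ⌈2283/291⌉=8 ⌈2321/291⌉=8 ⌈2359/291⌉=9 ⌈2397/291⌉=9 ⌈2435/291⌉=9 ⌈2473/291⌉=9
  n=60…69: ⌈2511/291⌉=9 ⌈2549/291⌉=9 ⌈2587/291⌉=9 ⌈2625/291⌉=10 ⌈2663/291⌉=10 ⌈2701/291⌉=10 ⌈2739/291⌉=10 ⌈2777/291⌉=10 ⌈2815/291⌉=10 ⌈2853/291⌉=10
  n=70…79: ⌈2891/291⌉=10 ⌈2929/291⌉=11 ⌈2967/291⌉=11 ⌈3005/291⌉=11 ⌈3043/291⌉=11 ⌈3081/291⌉=11 ⌈3119/291⌉=11 ⌈3157/291⌉=11 ⌈3195/291⌉=11 ⌈3233/291⌉=12
  n=80…89: ⌈3271/291⌉=12 ⌈3309/291⌉=12 ⌈3347/291⌉=12 ⌈3385/291⌉=12 ⌈3423/291⌉=12 ⌈3461/291⌉=12 ⌈3499/291⌉=13 ⌈3537/291⌉=13 ⌈3575/291⌉=13 ⌈3613/291⌉=13
  n=90…99: ⌈3651/291⌉=13 ⌈3689/291⌉=13 ⌈3727/291⌉=13 ⌈3765/291⌉=13 ⌈3803/291⌉=14 ⌈3841/291⌉=14 ⌈3879/291⌉=14 ⌈3917/291⌉=14 ⌈3955/291⌉=14 ⌈3993/291⌉=14
  n=100…109: ⌈4031/291⌉=14 ⌈4069/291⌉=14 ⌈4107/291⌉=15 ⌈4145/291⌉=15 ⌈4183/291⌉=15 ⌈4221/291⌉=15 ⌈4259/291⌉=15 ⌈4297/291⌉=15 ⌈4335/291⌉=15 ⌈4373/291⌉=16
  n=110…119: ⌈4411/291⌉=16 ⌈4449/291⌉=16 ⌈4487/291⌉=16 ⌈4525/291⌉=16 ⌈4563/291⌉=16 ⌈4601/291⌉=16 ⌈4639/291⌉=16 ⌈4677/291⌉=17 ⌈4715/291⌉=17 ⌈4753/291⌉=17
  n=120: ⌈4791/291⌉=17
s_n = t_(n+1) − t_n for n = 0 … 119 gives
prefix = 010000000100000010000000100000001000000100000001000000010000001000000010000000100000010000000100000001000000100000001000
slide a length-8 window over [0..7] … [112..119] (113 windows); first occurrence of each distinct factor:
  [  0..  7] 01000000
  [  1..  8] 10000000
  [  2..  9] 00000001
  [  3.. 10] 00000010
  [  4.. 11] 00000100
  [  5.. 12] 00001000
  [  6.. 13] 00010000
  [  7.. 14] 00100000
  [  9.. 16] 10000001
  (the other 104 windows repeat one of these)
distinct factors: {00000001, 00000010, 00000100, 00001000, 00010000, 00100000, 01000000, 10000000, 10000001}
count = 9  (Sturmian bound for length 8 is 9)


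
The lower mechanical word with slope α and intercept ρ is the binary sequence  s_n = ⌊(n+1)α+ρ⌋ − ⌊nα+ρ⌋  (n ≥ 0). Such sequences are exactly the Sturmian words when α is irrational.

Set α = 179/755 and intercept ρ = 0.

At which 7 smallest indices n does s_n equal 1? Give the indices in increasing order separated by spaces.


4 8 12 16 21 25 29

n=0: ⌊179/755⌋−⌊0/755⌋ = 0−0 = 0
n=1: ⌊358/755⌋−⌊179/755⌋ = 0−0 = 0
n=2: ⌊537/755⌋−⌊358/755⌋ = 0−0 = 0
n=3: ⌊716/755⌋−⌊537/755⌋ = 0−0 = 0
n=4: ⌊895/755⌋−⌊716/755⌋ = 1−0 = 1  ← one
n=5: ⌊1074/755⌋−⌊895/755⌋ = 1−1 = 0
n=6: ⌊1253/755⌋−⌊1074/755⌋ = 1−1 = 0
n=7: ⌊1432/755⌋−⌊1253/755⌋ = 1−1 = 0
n=8: ⌊1611/755⌋−⌊1432/755⌋ = 2−1 = 1  ← one
n=9: ⌊1790/755⌋−⌊1611/755⌋ = 2−2 = 0
n=10: ⌊1969/755⌋−⌊1790/755⌋ = 2−2 = 0
n=11: ⌊2148/755⌋−⌊1969/755⌋ = 2−2 = 0
n=12: ⌊2327/755⌋−⌊2148/755⌋ = 3−2 = 1  ← one
n=13: ⌊2506/755⌋−⌊2327/755⌋ = 3−3 = 0
n=14: ⌊2685/755⌋−⌊2506/755⌋ = 3−3 = 0
n=15: ⌊2864/755⌋−⌊2685/755⌋ = 3−3 = 0
n=16: ⌊3043/755⌋−⌊2864/755⌋ = 4−3 = 1  ← one
n=17: ⌊3222/755⌋−⌊3043/755⌋ = 4−4 = 0
n=18: ⌊3401/755⌋−⌊3222/755⌋ = 4−4 = 0
n=19: ⌊3580/755⌋−⌊3401/755⌋ = 4−4 = 0
n=20: ⌊3759/755⌋−⌊3580/755⌋ = 4−4 = 0
n=21: ⌊3938/755⌋−⌊3759/755⌋ = 5−4 = 1  ← one
n=22: ⌊4117/755⌋−⌊3938/755⌋ = 5−5 = 0
n=23: ⌊4296/755⌋−⌊4117/755⌋ = 5−5 = 0
n=24: ⌊4475/755⌋−⌊4296/755⌋ = 5−5 = 0
n=25: ⌊4654/755⌋−⌊4475/755⌋ = 6−5 = 1  ← one
n=26: ⌊4833/755⌋−⌊4654/755⌋ = 6−6 = 0
n=27: ⌊5012/755⌋−⌊4833/755⌋ = 6−6 = 0
n=28: ⌊5191/755⌋−⌊5012/755⌋ = 6−6 = 0
n=29: ⌊5370/755⌋−⌊5191/755⌋ = 7−6 = 1  ← one
positions of the first 7 ones: 4 8 12 16 21 25 29


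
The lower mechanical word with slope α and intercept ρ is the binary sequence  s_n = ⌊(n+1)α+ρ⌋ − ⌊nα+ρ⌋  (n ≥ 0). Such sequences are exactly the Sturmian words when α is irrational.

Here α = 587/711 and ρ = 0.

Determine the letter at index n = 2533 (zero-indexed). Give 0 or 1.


1

(n+1)α + ρ = (2534·587) / 711 = 1487458/711
nα + ρ     = (2533·587) / 711 = 1486871/711
⌊1487458/711⌋ = 2092,  ⌊1486871/711⌋ = 2091
s_{2533} = 2092 − 2091 = 1


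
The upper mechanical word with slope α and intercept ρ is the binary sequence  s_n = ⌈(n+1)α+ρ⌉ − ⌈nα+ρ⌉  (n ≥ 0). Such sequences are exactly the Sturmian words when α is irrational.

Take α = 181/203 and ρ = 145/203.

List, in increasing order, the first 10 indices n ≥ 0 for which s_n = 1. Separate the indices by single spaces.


n=0: ⌈326/203⌉−⌈145/203⌉ = 2−1 = 1  ← one
n=1: ⌈507/203⌉−⌈326/203⌉ = 3−2 = 1  ← one
n=2: ⌈688/203⌉−⌈507/203⌉ = 4−3 = 1  ← one
n=3: ⌈869/203⌉−⌈688/203⌉ = 5−4 = 1  ← one
n=4: ⌈1050/203⌉−⌈869/203⌉ = 6−5 = 1  ← one
n=5: ⌈1231/203⌉−⌈1050/203⌉ = 7−6 = 1  ← one
n=6: ⌈1412/203⌉−⌈1231/203⌉ = 7−7 = 0
n=7: ⌈1593/203⌉−⌈1412/203⌉ = 8−7 = 1  ← one
n=8: ⌈1774/203⌉−⌈1593/203⌉ = 9−8 = 1  ← one
n=9: ⌈1955/203⌉−⌈1774/203⌉ = 10−9 = 1  ← one
n=10: ⌈2136/203⌉−⌈1955/203⌉ = 11−10 = 1  ← one
positions of the first 10 ones: 0 1 2 3 4 5 7 8 9 10

0 1 2 3 4 5 7 8 9 10


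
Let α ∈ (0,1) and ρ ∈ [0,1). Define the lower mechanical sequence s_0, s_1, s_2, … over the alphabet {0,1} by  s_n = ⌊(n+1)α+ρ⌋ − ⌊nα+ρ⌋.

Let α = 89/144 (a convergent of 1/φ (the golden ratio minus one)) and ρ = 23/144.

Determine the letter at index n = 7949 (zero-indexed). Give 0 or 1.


0

(n+1)α + ρ = (7950·89 + 23) / 144 = 707573/144
nα + ρ     = (7949·89 + 23) / 144 = 707484/144
⌊707573/144⌋ = 4913,  ⌊707484/144⌋ = 4913
s_{7949} = 4913 − 4913 = 0


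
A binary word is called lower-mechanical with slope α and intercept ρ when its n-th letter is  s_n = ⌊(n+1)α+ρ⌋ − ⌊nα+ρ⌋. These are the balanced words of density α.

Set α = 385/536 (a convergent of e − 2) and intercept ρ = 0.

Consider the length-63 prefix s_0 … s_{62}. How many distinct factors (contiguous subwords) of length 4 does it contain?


5

t_n = ⌊(n·385)/536⌋ for n = 0 … 63:
  n=0…9: ⌊0/536⌋=0 ⌊385/536⌋=0 ⌊770/536⌋=1 ⌊1155/536⌋=2 ⌊1540/536⌋=2 ⌊1925/536⌋=3 ⌊2310/536⌋=4 ⌊2695/536⌋=5 ⌊3080/536⌋=5 ⌊3465/536⌋=6
  n=10…19: ⌊3850/536⌋=7 ⌊4235/536⌋=7 ⌊4620/536⌋=8 ⌊5005/536⌋=9 ⌊5390/536⌋=10 ⌊5775/536⌋=10 ⌊6160/536⌋=11 ⌊6545/536⌋=12 ⌊6930/536⌋=12 ⌊7315/536⌋=13
  n=20…29: ⌊7700/536⌋=14 ⌊8085/536⌋=15 ⌊8470/536⌋=15 ⌊8855/536⌋=16 ⌊9240/536⌋=17 ⌊9625/536⌋=17 ⌊10010/536⌋=18 ⌊10395/536⌋=19 ⌊10780/536⌋=20 ⌊11165/536⌋=20
  n=30…39: ⌊11550/536⌋=21 ⌊11935/536⌋=22 ⌊12320/536⌋=22 ⌊12705/536⌋=23 ⌊13090/536⌋=24 ⌊13475/536⌋=25 ⌊13860/536⌋=25 ⌊14245/536⌋=26 ⌊14630/536⌋=27 ⌊15015/536⌋=28
  n=40…49: ⌊15400/536⌋=28 ⌊15785/536⌋=29 ⌊16170/536⌋=30 ⌊16555/536⌋=30 ⌊16940/536⌋=31 ⌊17325/536⌋=32 ⌊17710/536⌋=33 ⌊18095/536⌋=33 ⌊18480/536⌋=34 ⌊18865/536⌋=35
  n=50…59: ⌊19250/536⌋=35 ⌊19635/536⌋=36 ⌊20020/536⌋=37 ⌊20405/536⌋=38 ⌊20790/536⌋=38 ⌊21175/536⌋=39 ⌊21560/536⌋=40 ⌊21945/536⌋=40 ⌊22330/536⌋=41 ⌊22715/536⌋=42
  n=60…63: ⌊23100/536⌋=43 ⌊23485/536⌋=43 ⌊23870/536⌋=44 ⌊24255/536⌋=45
s_n = t_(n+1) − t_n for n = 0 … 62 gives
prefix = 011011101101110110111011011101101110111011011101101110110111011
slide a length-4 window over [0..3] … [59..62] (60 windows); first occurrence of each distinct factor:
  [  0..  3] 0110
  [  1..  4] 1101
  [  2..  5] 1011
  [  3..  6] 0111
  [  4..  7] 1110
  (the other 55 windows repeat one of these)
distinct factors: {0110, 0111, 1011, 1101, 1110}
count = 5  (Sturmian bound for length 4 is 5)


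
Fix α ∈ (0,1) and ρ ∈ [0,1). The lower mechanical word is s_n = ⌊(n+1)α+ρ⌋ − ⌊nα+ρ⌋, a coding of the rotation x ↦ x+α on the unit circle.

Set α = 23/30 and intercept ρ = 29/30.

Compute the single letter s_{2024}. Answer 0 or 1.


(n+1)α + ρ = (2025·23 + 29) / 30 = 46604/30
nα + ρ     = (2024·23 + 29) / 30 = 46581/30
⌊46604/30⌋ = 1553,  ⌊46581/30⌋ = 1552
s_{2024} = 1553 − 1552 = 1

1


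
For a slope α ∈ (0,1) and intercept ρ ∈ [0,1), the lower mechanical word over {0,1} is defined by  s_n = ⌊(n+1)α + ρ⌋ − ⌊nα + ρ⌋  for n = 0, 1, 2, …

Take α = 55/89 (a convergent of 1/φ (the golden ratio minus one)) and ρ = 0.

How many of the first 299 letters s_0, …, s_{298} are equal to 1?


#1s = Σ_{n=0}^{298} s_n = Σ_{n=0}^{298} (⌊(n+1)α+ρ⌋ − ⌊nα+ρ⌋)
the sum telescopes: every ⌊nα+ρ⌋ with 0 < n < 299 appears once with + and once with −, leaving ⌊299α+ρ⌋ − ⌊0·α+ρ⌋
299α + ρ = (299·55) / 89 = 16445/89
ρ = 0/89
⌊16445/89⌋ = 184,  ⌊0/89⌋ = 0
#1s = 184 − 0 = 184

184


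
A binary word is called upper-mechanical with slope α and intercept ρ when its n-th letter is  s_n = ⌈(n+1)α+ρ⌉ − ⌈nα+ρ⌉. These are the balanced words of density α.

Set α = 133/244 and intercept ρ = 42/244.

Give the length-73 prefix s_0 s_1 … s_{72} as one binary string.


n=0: ⌈(1·133+42)/244⌉ − ⌈(0·133+42)/244⌉ = ⌈175/244⌉ − ⌈42/244⌉ = 1 − 1 = 0
n=1: ⌈(2·133+42)/244⌉ − ⌈(1·133+42)/244⌉ = ⌈308/244⌉ − ⌈175/244⌉ = 2 − 1 = 1
n=2: ⌈(3·133+42)/244⌉ − ⌈(2·133+42)/244⌉ = ⌈441/244⌉ − ⌈308/244⌉ = 2 − 2 = 0
n=3: ⌈(4·133+42)/244⌉ − ⌈(3·133+42)/244⌉ = ⌈574/244⌉ − ⌈441/244⌉ = 3 − 2 = 1
n=4: ⌈(5·133+42)/244⌉ − ⌈(4·133+42)/244⌉ = ⌈707/244⌉ − ⌈574/244⌉ = 3 − 3 = 0
n=5: ⌈(6·133+42)/244⌉ − ⌈(5·133+42)/244⌉ = ⌈840/244⌉ − ⌈707/244⌉ = 4 − 3 = 1
n=6: ⌈(7·133+42)/244⌉ − ⌈(6·133+42)/244⌉ = ⌈973/244⌉ − ⌈840/244⌉ = 4 − 4 = 0
n=7: ⌈(8·133+42)/244⌉ − ⌈(7·133+42)/244⌉ = ⌈1106/244⌉ − ⌈973/244⌉ = 5 − 4 = 1
n=8: ⌈(9·133+42)/244⌉ − ⌈(8·133+42)/244⌉ = ⌈1239/244⌉ − ⌈1106/244⌉ = 6 − 5 = 1
n=9: ⌈(10·133+42)/244⌉ − ⌈(9·133+42)/244⌉ = ⌈1372/244⌉ − ⌈1239/244⌉ = 6 − 6 = 0
n=10: ⌈(11·133+42)/244⌉ − ⌈(10·133+42)/244⌉ = ⌈1505/244⌉ − ⌈1372/244⌉ = 7 − 6 = 1
n=11: ⌈(12·133+42)/244⌉ − ⌈(11·133+42)/244⌉ = ⌈1638/244⌉ − ⌈1505/244⌉ = 7 − 7 = 0
n=12: ⌈(13·133+42)/244⌉ − ⌈(12·133+42)/244⌉ = ⌈1771/244⌉ − ⌈1638/244⌉ = 8 − 7 = 1
n=13: ⌈(14·133+42)/244⌉ − ⌈(13·133+42)/244⌉ = ⌈1904/244⌉ − ⌈1771/244⌉ = 8 − 8 = 0
n=14: ⌈(15·133+42)/244⌉ − ⌈(14·133+42)/244⌉ = ⌈2037/244⌉ − ⌈1904/244⌉ = 9 − 8 = 1
n=15: ⌈(16·133+42)/244⌉ − ⌈(15·133+42)/244⌉ = ⌈2170/244⌉ − ⌈2037/244⌉ = 9 − 9 = 0
n=16: ⌈(17·133+42)/244⌉ − ⌈(16·133+42)/244⌉ = ⌈2303/244⌉ − ⌈2170/244⌉ = 10 − 9 = 1
n=17: ⌈(18·133+42)/244⌉ − ⌈(17·133+42)/244⌉ = ⌈2436/244⌉ − ⌈2303/244⌉ = 10 − 10 = 0
n=18: ⌈(19·133+42)/244⌉ − ⌈(18·133+42)/244⌉ = ⌈2569/244⌉ − ⌈2436/244⌉ = 11 − 10 = 1
n=19: ⌈(20·133+42)/244⌉ − ⌈(19·133+42)/244⌉ = ⌈2702/244⌉ − ⌈2569/244⌉ = 12 − 11 = 1
n=20: ⌈(21·133+42)/244⌉ − ⌈(20·133+42)/244⌉ = ⌈2835/244⌉ − ⌈2702/244⌉ = 12 − 12 = 0
n=21: ⌈(22·133+42)/244⌉ − ⌈(21·133+42)/244⌉ = ⌈2968/244⌉ − ⌈2835/244⌉ = 13 − 12 = 1
n=22: ⌈(23·133+42)/244⌉ − ⌈(22·133+42)/244⌉ = ⌈3101/244⌉ − ⌈2968/244⌉ = 13 − 13 = 0
n=23: ⌈(24·133+42)/244⌉ − ⌈(23·133+42)/244⌉ = ⌈3234/244⌉ − ⌈3101/244⌉ = 14 − 13 = 1
n=24: ⌈(25·133+42)/244⌉ − ⌈(24·133+42)/244⌉ = ⌈3367/244⌉ − ⌈3234/244⌉ = 14 − 14 = 0
n=25: ⌈(26·133+42)/244⌉ − ⌈(25·133+42)/244⌉ = ⌈3500/244⌉ − ⌈3367/244⌉ = 15 − 14 = 1
n=26: ⌈(27·133+42)/244⌉ − ⌈(26·133+42)/244⌉ = ⌈3633/244⌉ − ⌈3500/244⌉ = 15 − 15 = 0
n=27: ⌈(28·133+42)/244⌉ − ⌈(27·133+42)/244⌉ = ⌈3766/244⌉ − ⌈3633/244⌉ = 16 − 15 = 1
n=28: ⌈(29·133+42)/244⌉ − ⌈(28·133+42)/244⌉ = ⌈3899/244⌉ − ⌈3766/244⌉ = 16 − 16 = 0
n=29: ⌈(30·133+42)/244⌉ − ⌈(29·133+42)/244⌉ = ⌈4032/244⌉ − ⌈3899/244⌉ = 17 − 16 = 1
n=30: ⌈(31·133+42)/244⌉ − ⌈(30·133+42)/244⌉ = ⌈4165/244⌉ − ⌈4032/244⌉ = 18 − 17 = 1
n=31: ⌈(32·133+42)/244⌉ − ⌈(31·133+42)/244⌉ = ⌈4298/244⌉ − ⌈4165/244⌉ = 18 − 18 = 0
n=32: ⌈(33·133+42)/244⌉ − ⌈(32·133+42)/244⌉ = ⌈4431/244⌉ − ⌈4298/244⌉ = 19 − 18 = 1
n=33: ⌈(34·133+42)/244⌉ − ⌈(33·133+42)/244⌉ = ⌈4564/244⌉ − ⌈4431/244⌉ = 19 − 19 = 0
n=34: ⌈(35·133+42)/244⌉ − ⌈(34·133+42)/244⌉ = ⌈4697/244⌉ − ⌈4564/244⌉ = 20 − 19 = 1
n=35: ⌈(36·133+42)/244⌉ − ⌈(35·133+42)/244⌉ = ⌈4830/244⌉ − ⌈4697/244⌉ = 20 − 20 = 0
n=36: ⌈(37·133+42)/244⌉ − ⌈(36·133+42)/244⌉ = ⌈4963/244⌉ − ⌈4830/244⌉ = 21 − 20 = 1
n=37: ⌈(38·133+42)/244⌉ − ⌈(37·133+42)/244⌉ = ⌈5096/244⌉ − ⌈4963/244⌉ = 21 − 21 = 0
n=38: ⌈(39·133+42)/244⌉ − ⌈(38·133+42)/244⌉ = ⌈5229/244⌉ − ⌈5096/244⌉ = 22 − 21 = 1
n=39: ⌈(40·133+42)/244⌉ − ⌈(39·133+42)/244⌉ = ⌈5362/244⌉ − ⌈5229/244⌉ = 22 − 22 = 0
n=40: ⌈(41·133+42)/244⌉ − ⌈(40·133+42)/244⌉ = ⌈5495/244⌉ − ⌈5362/244⌉ = 23 − 22 = 1
n=41: ⌈(42·133+42)/244⌉ − ⌈(41·133+42)/244⌉ = ⌈5628/244⌉ − ⌈5495/244⌉ = 24 − 23 = 1
n=42: ⌈(43·133+42)/244⌉ − ⌈(42·133+42)/244⌉ = ⌈5761/244⌉ − ⌈5628/244⌉ = 24 − 24 = 0
n=43: ⌈(44·133+42)/244⌉ − ⌈(43·133+42)/244⌉ = ⌈5894/244⌉ − ⌈5761/244⌉ = 25 − 24 = 1
n=44: ⌈(45·133+42)/244⌉ − ⌈(44·133+42)/244⌉ = ⌈6027/244⌉ − ⌈5894/244⌉ = 25 − 25 = 0
n=45: ⌈(46·133+42)/244⌉ − ⌈(45·133+42)/244⌉ = ⌈6160/244⌉ − ⌈6027/244⌉ = 26 − 25 = 1
n=46: ⌈(47·133+42)/244⌉ − ⌈(46·133+42)/244⌉ = ⌈6293/244⌉ − ⌈6160/244⌉ = 26 − 26 = 0
n=47: ⌈(48·133+42)/244⌉ − ⌈(47·133+42)/244⌉ = ⌈6426/244⌉ − ⌈6293/244⌉ = 27 − 26 = 1
n=48: ⌈(49·133+42)/244⌉ − ⌈(48·133+42)/244⌉ = ⌈6559/244⌉ − ⌈6426/244⌉ = 27 − 27 = 0
n=49: ⌈(50·133+42)/244⌉ − ⌈(49·133+42)/244⌉ = ⌈6692/244⌉ − ⌈6559/244⌉ = 28 − 27 = 1
n=50: ⌈(51·133+42)/244⌉ − ⌈(50·133+42)/244⌉ = ⌈6825/244⌉ − ⌈6692/244⌉ = 28 − 28 = 0
n=51: ⌈(52·133+42)/244⌉ − ⌈(51·133+42)/244⌉ = ⌈6958/244⌉ − ⌈6825/244⌉ = 29 − 28 = 1
n=52: ⌈(53·133+42)/244⌉ − ⌈(52·133+42)/244⌉ = ⌈7091/244⌉ − ⌈6958/244⌉ = 30 − 29 = 1
n=53: ⌈(54·133+42)/244⌉ − ⌈(53·133+42)/244⌉ = ⌈7224/244⌉ − ⌈7091/244⌉ = 30 − 30 = 0
n=54: ⌈(55·133+42)/244⌉ − ⌈(54·133+42)/244⌉ = ⌈7357/244⌉ − ⌈7224/244⌉ = 31 − 30 = 1
n=55: ⌈(56·133+42)/244⌉ − ⌈(55·133+42)/244⌉ = ⌈7490/244⌉ − ⌈7357/244⌉ = 31 − 31 = 0
n=56: ⌈(57·133+42)/244⌉ − ⌈(56·133+42)/244⌉ = ⌈7623/244⌉ − ⌈7490/244⌉ = 32 − 31 = 1
n=57: ⌈(58·133+42)/244⌉ − ⌈(57·133+42)/244⌉ = ⌈7756/244⌉ − ⌈7623/244⌉ = 32 − 32 = 0
n=58: ⌈(59·133+42)/244⌉ − ⌈(58·133+42)/244⌉ = ⌈7889/244⌉ − ⌈7756/244⌉ = 33 − 32 = 1
n=59: ⌈(60·133+42)/244⌉ − ⌈(59·133+42)/244⌉ = ⌈8022/244⌉ − ⌈7889/244⌉ = 33 − 33 = 0
n=60: ⌈(61·133+42)/244⌉ − ⌈(60·133+42)/244⌉ = ⌈8155/244⌉ − ⌈8022/244⌉ = 34 − 33 = 1
n=61: ⌈(62·133+42)/244⌉ − ⌈(61·133+42)/244⌉ = ⌈8288/244⌉ − ⌈8155/244⌉ = 34 − 34 = 0
n=62: ⌈(63·133+42)/244⌉ − ⌈(62·133+42)/244⌉ = ⌈8421/244⌉ − ⌈8288/244⌉ = 35 − 34 = 1
n=63: ⌈(64·133+42)/244⌉ − ⌈(63·133+42)/244⌉ = ⌈8554/244⌉ − ⌈8421/244⌉ = 36 − 35 = 1
n=64: ⌈(65·133+42)/244⌉ − ⌈(64·133+42)/244⌉ = ⌈8687/244⌉ − ⌈8554/244⌉ = 36 − 36 = 0
n=65: ⌈(66·133+42)/244⌉ − ⌈(65·133+42)/244⌉ = ⌈8820/244⌉ − ⌈8687/244⌉ = 37 − 36 = 1
n=66: ⌈(67·133+42)/244⌉ − ⌈(66·133+42)/244⌉ = ⌈8953/244⌉ − ⌈8820/244⌉ = 37 − 37 = 0
n=67: ⌈(68·133+42)/244⌉ − ⌈(67·133+42)/244⌉ = ⌈9086/244⌉ − ⌈8953/244⌉ = 38 − 37 = 1
n=68: ⌈(69·133+42)/244⌉ − ⌈(68·133+42)/244⌉ = ⌈9219/244⌉ − ⌈9086/244⌉ = 38 − 38 = 0
n=69: ⌈(70·133+42)/244⌉ − ⌈(69·133+42)/244⌉ = ⌈9352/244⌉ − ⌈9219/244⌉ = 39 − 38 = 1
n=70: ⌈(71·133+42)/244⌉ − ⌈(70·133+42)/244⌉ = ⌈9485/244⌉ − ⌈9352/244⌉ = 39 − 39 = 0
n=71: ⌈(72·133+42)/244⌉ − ⌈(71·133+42)/244⌉ = ⌈9618/244⌉ − ⌈9485/244⌉ = 40 − 39 = 1
n=72: ⌈(73·133+42)/244⌉ − ⌈(72·133+42)/244⌉ = ⌈9751/244⌉ − ⌈9618/244⌉ = 40 − 40 = 0

0101010110101010101101010101011010101010110101010101101010101011010101010
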